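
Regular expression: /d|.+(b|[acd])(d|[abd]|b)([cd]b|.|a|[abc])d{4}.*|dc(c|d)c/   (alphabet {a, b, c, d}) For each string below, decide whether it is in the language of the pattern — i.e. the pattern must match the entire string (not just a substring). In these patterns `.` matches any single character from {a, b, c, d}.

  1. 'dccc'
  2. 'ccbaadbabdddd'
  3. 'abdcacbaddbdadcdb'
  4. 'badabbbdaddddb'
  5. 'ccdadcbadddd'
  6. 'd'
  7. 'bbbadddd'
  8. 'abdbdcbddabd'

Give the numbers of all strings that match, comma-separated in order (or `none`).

1. 'dccc' → match
2 → match
3 → no match
4 → match
5. 'ccdadcbadddd' → match
6. 'd' → match
7. 'bbbadddd' → match
8. 'abdbdcbddabd' → no match

1, 2, 4, 5, 6, 7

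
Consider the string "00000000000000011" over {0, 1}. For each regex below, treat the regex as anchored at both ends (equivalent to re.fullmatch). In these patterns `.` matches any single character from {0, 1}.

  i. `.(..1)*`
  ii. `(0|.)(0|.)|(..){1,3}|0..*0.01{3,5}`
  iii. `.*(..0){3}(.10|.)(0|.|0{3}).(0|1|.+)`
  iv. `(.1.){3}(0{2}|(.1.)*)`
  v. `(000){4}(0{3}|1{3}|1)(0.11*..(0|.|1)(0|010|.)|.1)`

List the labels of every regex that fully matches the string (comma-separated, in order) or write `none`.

i → no match
ii → no match
iii → match
iv → no match
v → match

iii, v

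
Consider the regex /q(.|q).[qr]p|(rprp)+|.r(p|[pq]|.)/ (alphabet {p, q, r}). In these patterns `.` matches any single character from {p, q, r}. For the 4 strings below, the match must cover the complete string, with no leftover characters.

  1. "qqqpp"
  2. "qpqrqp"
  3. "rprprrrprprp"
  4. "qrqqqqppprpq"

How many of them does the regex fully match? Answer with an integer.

0

1 → no match
2 → no match
3 → no match
4 → no match
Total matched: 0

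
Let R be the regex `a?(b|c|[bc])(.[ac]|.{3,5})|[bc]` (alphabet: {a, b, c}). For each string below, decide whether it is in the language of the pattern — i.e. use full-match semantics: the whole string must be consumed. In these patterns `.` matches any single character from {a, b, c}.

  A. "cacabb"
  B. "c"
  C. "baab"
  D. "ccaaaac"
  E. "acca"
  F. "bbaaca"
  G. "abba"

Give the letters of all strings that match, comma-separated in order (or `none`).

A, B, C, E, F, G

A. "cacabb" → match
B. "c" → match
C. "baab" → match
D. "ccaaaac" → no match
E. "acca" → match
F. "bbaaca" → match
G. "abba" → match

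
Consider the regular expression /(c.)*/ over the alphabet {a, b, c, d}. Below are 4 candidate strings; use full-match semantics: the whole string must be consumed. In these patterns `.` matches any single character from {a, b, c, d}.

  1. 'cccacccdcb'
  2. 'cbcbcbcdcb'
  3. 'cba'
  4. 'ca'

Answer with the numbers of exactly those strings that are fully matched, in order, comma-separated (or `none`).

1. 'cccacccdcb' → match
2. 'cbcbcbcdcb' → match
3. 'cba' → no match
4. 'ca' → match

1, 2, 4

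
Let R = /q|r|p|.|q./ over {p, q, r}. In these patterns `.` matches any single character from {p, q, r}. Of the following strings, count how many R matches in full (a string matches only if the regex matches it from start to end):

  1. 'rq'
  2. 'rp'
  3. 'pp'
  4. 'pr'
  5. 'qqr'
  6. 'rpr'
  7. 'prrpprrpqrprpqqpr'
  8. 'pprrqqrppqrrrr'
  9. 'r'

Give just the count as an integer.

1

1 → no match
2 → no match
3 → no match
4 → no match
5 → no match
6 → no match
7 → no match
8 → no match
9 → match
Total matched: 1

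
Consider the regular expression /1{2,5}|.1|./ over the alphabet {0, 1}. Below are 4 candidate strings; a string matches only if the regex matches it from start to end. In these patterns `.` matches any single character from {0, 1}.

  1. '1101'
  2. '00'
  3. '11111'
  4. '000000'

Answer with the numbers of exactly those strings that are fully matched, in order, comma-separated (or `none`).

3

1. '1101' → no match
2. '00' → no match
3. '11111' → match
4. '000000' → no match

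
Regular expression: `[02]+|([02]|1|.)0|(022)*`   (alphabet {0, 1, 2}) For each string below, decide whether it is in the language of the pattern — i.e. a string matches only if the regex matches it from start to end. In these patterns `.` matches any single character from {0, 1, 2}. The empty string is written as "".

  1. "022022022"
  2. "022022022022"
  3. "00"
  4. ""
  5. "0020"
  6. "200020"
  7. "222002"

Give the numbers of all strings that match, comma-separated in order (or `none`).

1, 2, 3, 4, 5, 6, 7

1 → match
2 → match
3 → match
4 → match
5 → match
6 → match
7 → match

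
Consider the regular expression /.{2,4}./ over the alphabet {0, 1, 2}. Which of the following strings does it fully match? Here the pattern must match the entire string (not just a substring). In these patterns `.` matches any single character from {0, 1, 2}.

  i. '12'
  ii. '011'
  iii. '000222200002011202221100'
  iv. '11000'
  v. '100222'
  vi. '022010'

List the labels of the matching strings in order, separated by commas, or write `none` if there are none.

ii, iv

i → no match
ii → match
iii → no match
iv → match
v → no match
vi → no match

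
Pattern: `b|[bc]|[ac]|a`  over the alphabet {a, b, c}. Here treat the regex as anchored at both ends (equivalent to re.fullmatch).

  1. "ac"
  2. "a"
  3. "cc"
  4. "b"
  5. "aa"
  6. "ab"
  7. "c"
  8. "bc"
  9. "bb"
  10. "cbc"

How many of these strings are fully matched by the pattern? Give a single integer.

3

1 → no match
2 → match
3 → no match
4 → match
5 → no match
6 → no match
7 → match
8 → no match
9 → no match
10 → no match
Total matched: 3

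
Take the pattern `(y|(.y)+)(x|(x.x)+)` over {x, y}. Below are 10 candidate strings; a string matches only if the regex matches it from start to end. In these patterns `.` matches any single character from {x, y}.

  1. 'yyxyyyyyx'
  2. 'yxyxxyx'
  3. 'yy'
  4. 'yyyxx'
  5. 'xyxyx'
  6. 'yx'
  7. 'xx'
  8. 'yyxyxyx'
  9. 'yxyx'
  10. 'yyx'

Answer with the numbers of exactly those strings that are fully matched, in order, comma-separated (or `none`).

1, 2, 5, 6, 8, 9, 10

1. 'yyxyyyyyx' → match
2. 'yxyxxyx' → match
3. 'yy' → no match — must end with 'x'
4. 'yyyxx' → no match
5. 'xyxyx' → match
6. 'yx' → match
7. 'xx' → no match
8. 'yyxyxyx' → match
9. 'yxyx' → match
10. 'yyx' → match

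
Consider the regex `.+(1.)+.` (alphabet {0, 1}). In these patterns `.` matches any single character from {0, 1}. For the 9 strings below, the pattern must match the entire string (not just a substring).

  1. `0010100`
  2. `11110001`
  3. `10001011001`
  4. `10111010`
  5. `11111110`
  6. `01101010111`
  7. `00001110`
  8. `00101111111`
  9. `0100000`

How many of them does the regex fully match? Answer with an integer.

1. `0010100` → match
2. `11110001` → no match
3. `10001011001` → no match
4. `10111010` → no match
5. `11111110` → match
6. `01101010111` → match
7. `00001110` → match
8. `00101111111` → match
9. `0100000` → no match
Total matched: 5

5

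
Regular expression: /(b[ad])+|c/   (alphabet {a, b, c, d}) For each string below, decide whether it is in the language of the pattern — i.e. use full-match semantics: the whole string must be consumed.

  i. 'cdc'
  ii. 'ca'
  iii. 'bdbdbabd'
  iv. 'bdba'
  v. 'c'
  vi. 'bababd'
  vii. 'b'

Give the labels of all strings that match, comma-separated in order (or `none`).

iii, iv, v, vi

i → no match
ii → no match
iii → match
iv → match
v → match
vi → match
vii → no match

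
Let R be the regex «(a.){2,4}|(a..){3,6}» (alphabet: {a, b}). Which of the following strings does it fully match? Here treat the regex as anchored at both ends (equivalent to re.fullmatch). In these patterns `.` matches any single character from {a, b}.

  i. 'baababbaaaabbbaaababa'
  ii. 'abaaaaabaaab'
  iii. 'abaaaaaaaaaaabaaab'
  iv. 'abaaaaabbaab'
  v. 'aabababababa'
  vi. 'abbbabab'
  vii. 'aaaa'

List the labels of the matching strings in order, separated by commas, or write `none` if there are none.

i → no match — must start with 'a'
ii → match
iii → match
iv → match
v → no match
vi → no match
vii → match

ii, iii, iv, vii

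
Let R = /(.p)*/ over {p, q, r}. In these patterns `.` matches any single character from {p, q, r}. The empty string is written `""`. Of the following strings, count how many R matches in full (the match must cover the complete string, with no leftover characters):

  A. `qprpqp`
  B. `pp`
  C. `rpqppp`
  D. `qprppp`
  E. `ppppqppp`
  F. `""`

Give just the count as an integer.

A. `qprpqp` → match
B. `pp` → match
C. `rpqppp` → match
D. `qprppp` → match
E. `ppppqppp` → match
F. `""` → match
Total matched: 6

6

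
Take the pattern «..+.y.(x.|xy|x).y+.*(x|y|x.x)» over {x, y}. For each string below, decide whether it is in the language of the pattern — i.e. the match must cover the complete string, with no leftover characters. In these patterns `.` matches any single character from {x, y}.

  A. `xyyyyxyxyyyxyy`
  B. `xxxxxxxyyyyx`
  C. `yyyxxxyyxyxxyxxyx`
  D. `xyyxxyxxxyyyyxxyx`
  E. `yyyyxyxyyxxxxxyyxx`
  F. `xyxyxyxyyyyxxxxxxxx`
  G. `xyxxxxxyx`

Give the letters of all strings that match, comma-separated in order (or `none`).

A → match
B. `xxxxxxxyyyyx` → no match
C → no match
D → match
E → no match
F → no match
G. `xyxxxxxyx` → no match

A, D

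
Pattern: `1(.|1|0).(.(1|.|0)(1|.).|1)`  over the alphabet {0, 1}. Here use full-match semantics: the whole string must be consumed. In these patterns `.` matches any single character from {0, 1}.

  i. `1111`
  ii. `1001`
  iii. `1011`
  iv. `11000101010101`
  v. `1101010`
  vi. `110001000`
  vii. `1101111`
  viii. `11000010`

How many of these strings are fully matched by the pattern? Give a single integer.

i. `1111` → match
ii. `1001` → match
iii. `1011` → match
iv → no match
v. `1101010` → match
vi. `110001000` → no match
vii. `1101111` → match
viii. `11000010` → no match
Total matched: 5

5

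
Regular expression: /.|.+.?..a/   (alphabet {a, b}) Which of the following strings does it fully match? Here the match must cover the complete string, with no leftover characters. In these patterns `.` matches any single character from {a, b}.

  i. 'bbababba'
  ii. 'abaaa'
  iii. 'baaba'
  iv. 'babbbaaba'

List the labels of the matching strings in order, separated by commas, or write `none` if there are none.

i → match
ii → match
iii → match
iv → match

i, ii, iii, iv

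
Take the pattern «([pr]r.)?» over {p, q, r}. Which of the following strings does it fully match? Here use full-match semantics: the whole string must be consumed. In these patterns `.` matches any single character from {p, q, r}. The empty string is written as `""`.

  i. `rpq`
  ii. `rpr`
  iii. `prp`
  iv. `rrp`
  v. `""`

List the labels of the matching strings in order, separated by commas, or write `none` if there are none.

i → no match
ii → no match
iii → match
iv → match
v → match

iii, iv, v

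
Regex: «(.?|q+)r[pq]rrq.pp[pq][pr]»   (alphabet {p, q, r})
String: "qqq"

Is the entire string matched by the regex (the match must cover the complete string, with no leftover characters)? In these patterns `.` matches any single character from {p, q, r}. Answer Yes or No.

No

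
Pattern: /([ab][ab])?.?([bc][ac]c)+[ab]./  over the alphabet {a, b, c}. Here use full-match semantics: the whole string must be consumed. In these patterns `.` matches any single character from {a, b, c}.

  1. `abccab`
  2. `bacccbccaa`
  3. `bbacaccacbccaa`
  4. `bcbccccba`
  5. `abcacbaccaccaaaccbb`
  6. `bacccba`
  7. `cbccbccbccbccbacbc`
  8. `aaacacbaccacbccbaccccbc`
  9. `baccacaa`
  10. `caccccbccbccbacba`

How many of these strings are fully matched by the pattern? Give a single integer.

8

1. `abccab` → match
2. `bacccbccaa` → match
3 → match
4. `bcbccccba` → no match
5 → no match
6. `bacccba` → match
7 → match
8 → match
9. `baccacaa` → match
10 → match
Total matched: 8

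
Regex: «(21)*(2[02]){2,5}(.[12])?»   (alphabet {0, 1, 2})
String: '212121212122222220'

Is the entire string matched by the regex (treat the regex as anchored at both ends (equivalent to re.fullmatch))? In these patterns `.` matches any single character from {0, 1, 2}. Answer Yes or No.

Yes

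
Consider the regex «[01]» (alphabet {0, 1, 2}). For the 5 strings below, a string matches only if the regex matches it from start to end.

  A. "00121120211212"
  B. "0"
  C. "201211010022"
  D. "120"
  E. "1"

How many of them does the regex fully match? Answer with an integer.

2

A → no match
B → match
C → no match
D → no match
E → match
Total matched: 2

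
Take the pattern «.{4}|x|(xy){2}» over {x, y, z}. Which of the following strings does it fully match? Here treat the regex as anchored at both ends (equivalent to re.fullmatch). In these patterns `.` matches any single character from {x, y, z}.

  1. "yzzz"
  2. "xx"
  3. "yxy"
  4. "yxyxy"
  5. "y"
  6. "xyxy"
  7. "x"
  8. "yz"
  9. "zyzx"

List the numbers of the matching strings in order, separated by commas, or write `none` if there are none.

1 → match
2 → no match
3 → no match
4 → no match
5 → no match
6 → match
7 → match
8 → no match
9 → match

1, 6, 7, 9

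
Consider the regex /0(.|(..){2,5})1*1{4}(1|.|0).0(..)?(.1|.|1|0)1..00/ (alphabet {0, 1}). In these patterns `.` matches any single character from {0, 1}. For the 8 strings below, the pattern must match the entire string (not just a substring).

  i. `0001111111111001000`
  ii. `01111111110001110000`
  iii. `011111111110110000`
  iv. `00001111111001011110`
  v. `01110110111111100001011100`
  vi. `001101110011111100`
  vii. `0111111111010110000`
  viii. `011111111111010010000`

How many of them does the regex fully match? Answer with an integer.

5

i → no match
ii → match
iii → match
iv → no match — must end with `00`
v → match
vi → no match
vii → match
viii → match
Total matched: 5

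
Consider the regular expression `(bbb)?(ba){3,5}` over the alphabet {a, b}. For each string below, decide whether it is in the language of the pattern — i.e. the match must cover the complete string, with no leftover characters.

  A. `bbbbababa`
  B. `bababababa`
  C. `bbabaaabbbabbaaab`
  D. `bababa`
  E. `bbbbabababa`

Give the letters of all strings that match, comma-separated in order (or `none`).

A. `bbbbababa` → match
B. `bababababa` → match
C → no match — must end with `ba`
D. `bababa` → match
E. `bbbbabababa` → match

A, B, D, E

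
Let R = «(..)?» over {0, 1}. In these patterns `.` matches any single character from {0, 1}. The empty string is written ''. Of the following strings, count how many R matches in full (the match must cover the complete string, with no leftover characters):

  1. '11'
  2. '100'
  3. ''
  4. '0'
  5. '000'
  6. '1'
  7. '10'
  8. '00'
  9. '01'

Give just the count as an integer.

1. '11' → match
2. '100' → no match
3. '' → match
4. '0' → no match
5. '000' → no match
6. '1' → no match
7. '10' → match
8. '00' → match
9. '01' → match
Total matched: 5

5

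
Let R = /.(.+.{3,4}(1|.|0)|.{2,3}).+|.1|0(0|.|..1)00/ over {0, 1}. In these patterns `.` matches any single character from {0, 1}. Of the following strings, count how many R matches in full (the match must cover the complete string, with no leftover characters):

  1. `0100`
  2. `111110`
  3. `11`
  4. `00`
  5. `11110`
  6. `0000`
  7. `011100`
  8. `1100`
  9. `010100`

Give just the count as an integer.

1. `0100` → match
2. `111110` → match
3. `11` → match
4. `00` → no match
5. `11110` → match
6. `0000` → match
7. `011100` → match
8. `1100` → match
9. `010100` → match
Total matched: 8

8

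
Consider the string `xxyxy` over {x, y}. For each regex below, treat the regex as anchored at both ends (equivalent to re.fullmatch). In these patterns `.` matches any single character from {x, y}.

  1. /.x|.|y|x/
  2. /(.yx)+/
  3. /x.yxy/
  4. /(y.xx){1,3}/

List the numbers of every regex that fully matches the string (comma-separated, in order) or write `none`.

3

1 → no match
2 → no match — must end with `yx`
3 → match
4 → no match — must start with `y`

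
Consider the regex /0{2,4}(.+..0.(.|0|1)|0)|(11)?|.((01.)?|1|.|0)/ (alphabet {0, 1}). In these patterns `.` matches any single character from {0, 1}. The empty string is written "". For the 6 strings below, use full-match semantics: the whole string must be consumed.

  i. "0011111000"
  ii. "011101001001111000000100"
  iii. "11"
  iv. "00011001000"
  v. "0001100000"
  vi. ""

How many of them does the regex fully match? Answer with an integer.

5

i → match
ii → no match
iii → match
iv → match
v → match
vi → match
Total matched: 5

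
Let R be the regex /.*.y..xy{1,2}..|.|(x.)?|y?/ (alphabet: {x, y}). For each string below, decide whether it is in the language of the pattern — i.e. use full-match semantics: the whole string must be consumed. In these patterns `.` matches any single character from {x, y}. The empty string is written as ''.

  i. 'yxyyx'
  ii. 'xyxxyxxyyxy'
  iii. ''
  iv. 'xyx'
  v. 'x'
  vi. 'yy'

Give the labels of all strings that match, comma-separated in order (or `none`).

i → no match
ii → no match
iii → match
iv → no match
v → match
vi → no match

iii, v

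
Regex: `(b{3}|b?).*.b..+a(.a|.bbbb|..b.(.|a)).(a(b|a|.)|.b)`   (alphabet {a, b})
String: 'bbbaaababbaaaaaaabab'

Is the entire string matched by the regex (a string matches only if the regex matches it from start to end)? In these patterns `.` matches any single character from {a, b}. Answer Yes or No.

Yes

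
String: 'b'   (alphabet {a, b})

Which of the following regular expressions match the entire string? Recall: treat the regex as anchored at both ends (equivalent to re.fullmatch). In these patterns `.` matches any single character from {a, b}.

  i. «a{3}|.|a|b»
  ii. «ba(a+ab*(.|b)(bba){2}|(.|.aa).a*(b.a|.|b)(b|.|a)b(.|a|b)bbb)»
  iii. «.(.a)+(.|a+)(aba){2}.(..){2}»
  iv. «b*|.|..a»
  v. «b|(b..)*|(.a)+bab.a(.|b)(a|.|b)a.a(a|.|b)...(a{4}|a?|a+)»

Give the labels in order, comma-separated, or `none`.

i → match
ii → no match — must start with 'ba'
iii → no match
iv → match
v → match

i, iv, v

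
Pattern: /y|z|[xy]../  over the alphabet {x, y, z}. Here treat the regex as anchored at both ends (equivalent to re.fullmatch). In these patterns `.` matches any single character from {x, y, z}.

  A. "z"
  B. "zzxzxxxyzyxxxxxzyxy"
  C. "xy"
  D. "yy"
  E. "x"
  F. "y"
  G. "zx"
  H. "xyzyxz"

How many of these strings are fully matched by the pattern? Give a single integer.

2

A. "z" → match
B → no match
C. "xy" → no match
D. "yy" → no match
E. "x" → no match
F. "y" → match
G. "zx" → no match
H. "xyzyxz" → no match
Total matched: 2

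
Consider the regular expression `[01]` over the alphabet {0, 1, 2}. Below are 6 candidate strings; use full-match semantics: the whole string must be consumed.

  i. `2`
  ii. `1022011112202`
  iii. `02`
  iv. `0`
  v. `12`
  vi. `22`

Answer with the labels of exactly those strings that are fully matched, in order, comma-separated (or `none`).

i → no match
ii → no match
iii → no match
iv → match
v → no match
vi → no match

iv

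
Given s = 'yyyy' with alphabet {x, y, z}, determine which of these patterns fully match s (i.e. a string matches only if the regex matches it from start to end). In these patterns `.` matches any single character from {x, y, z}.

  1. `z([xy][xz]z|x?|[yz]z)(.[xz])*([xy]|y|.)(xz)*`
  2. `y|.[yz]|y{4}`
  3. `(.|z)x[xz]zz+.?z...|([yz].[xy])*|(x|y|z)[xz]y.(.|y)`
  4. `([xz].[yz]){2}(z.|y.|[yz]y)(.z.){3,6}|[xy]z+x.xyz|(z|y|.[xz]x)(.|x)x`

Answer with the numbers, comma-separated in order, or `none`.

2

1 → no match — must start with 'z'
2 → match
3 → no match
4 → no match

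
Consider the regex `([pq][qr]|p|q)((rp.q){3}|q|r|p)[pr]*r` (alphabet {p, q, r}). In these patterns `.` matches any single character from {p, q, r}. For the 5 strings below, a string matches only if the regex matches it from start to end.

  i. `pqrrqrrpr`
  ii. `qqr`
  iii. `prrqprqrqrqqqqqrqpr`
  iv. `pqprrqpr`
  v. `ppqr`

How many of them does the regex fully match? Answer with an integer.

1

i → no match
ii → match
iii → no match
iv → no match
v → no match
Total matched: 1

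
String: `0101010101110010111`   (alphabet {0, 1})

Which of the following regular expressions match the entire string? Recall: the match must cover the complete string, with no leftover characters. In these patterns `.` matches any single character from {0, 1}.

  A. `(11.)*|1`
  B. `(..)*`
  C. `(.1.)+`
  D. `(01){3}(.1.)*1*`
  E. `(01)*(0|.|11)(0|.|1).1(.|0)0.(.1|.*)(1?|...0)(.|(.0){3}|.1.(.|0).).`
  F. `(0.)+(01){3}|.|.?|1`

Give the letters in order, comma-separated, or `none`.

E

A → no match
B → no match
C → no match
D → no match
E → match
F → no match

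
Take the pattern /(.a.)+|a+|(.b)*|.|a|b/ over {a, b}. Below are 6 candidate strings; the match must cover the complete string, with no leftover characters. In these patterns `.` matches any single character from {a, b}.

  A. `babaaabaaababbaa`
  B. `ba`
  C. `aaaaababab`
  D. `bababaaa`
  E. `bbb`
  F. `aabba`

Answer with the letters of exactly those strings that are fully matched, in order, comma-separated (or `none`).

none

A → no match
B → no match
C → no match
D → no match
E → no match
F → no match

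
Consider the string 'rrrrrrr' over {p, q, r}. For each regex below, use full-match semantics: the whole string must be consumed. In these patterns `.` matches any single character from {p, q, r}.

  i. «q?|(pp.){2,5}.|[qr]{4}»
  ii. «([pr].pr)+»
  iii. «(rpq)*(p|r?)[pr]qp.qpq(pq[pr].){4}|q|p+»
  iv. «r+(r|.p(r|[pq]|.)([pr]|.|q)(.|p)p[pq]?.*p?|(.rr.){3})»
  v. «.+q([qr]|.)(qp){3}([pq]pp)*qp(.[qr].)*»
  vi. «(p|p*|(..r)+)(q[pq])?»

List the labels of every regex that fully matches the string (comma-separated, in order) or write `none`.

i → no match
ii → no match — must end with 'pr'
iii → no match
iv → match
v → no match
vi → no match

iv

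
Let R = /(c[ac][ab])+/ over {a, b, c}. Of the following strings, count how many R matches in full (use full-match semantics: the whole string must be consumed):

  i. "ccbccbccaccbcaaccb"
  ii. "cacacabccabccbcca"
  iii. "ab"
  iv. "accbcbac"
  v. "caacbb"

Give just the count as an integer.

1

i → match
ii → no match
iii. "ab" → no match — must start with "c"
iv. "accbcbac" → no match — must start with "c"
v. "caacbb" → no match
Total matched: 1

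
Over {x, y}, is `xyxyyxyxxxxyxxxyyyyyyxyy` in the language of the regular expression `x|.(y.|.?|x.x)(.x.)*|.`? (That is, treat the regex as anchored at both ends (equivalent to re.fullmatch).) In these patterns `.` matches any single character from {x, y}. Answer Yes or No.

No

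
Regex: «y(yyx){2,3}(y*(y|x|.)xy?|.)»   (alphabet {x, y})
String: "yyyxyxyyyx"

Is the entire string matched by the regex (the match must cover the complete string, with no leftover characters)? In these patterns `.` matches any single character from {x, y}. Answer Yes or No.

No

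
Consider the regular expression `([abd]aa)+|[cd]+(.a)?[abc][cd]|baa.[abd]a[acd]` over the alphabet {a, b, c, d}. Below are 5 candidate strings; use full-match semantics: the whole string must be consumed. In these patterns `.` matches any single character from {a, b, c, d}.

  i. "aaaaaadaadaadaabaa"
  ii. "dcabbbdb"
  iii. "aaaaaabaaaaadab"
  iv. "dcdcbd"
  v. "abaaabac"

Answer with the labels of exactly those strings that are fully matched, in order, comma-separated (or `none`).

i, iv

i → match
ii → no match
iii → no match
iv → match
v → no match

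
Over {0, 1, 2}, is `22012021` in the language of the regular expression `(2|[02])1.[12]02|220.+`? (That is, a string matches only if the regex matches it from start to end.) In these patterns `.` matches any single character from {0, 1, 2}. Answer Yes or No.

Yes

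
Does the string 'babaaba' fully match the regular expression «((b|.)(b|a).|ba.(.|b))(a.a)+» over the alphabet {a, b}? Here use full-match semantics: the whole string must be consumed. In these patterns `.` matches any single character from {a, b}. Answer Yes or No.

Yes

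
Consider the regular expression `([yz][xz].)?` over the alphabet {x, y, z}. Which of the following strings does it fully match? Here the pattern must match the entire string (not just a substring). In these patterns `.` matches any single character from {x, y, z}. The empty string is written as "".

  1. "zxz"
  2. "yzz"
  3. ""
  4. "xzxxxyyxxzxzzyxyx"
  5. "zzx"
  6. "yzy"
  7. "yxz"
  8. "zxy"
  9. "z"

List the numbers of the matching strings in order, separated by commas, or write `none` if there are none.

1 → match
2 → match
3 → match
4 → no match
5 → match
6 → match
7 → match
8 → match
9 → no match

1, 2, 3, 5, 6, 7, 8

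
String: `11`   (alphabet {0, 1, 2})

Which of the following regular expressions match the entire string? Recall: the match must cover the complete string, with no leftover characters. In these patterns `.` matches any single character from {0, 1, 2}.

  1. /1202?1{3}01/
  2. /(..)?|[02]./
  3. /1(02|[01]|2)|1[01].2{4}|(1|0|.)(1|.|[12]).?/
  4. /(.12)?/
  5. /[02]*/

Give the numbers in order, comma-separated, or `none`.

2, 3

1 → no match — must start with `120`
2 → match
3 → match
4 → no match
5 → no match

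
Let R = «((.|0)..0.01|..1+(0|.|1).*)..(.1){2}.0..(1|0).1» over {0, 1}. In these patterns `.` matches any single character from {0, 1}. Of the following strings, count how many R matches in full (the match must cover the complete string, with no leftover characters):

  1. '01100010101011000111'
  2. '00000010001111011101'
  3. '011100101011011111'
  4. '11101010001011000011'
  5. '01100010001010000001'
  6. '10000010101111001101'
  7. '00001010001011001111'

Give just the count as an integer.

1 → match
2 → match
3 → match
4 → match
5 → match
6 → match
7 → match
Total matched: 7

7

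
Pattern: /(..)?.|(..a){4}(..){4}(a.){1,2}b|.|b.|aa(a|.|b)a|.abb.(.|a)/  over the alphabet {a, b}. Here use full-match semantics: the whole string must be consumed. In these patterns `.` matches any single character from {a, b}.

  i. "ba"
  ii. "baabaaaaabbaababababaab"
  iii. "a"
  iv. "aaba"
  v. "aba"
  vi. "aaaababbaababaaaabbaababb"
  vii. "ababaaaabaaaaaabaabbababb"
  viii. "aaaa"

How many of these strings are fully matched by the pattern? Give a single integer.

i. "ba" → match
ii → match
iii. "a" → match
iv. "aaba" → match
v. "aba" → match
vi → match
vii → no match
viii. "aaaa" → match
Total matched: 7

7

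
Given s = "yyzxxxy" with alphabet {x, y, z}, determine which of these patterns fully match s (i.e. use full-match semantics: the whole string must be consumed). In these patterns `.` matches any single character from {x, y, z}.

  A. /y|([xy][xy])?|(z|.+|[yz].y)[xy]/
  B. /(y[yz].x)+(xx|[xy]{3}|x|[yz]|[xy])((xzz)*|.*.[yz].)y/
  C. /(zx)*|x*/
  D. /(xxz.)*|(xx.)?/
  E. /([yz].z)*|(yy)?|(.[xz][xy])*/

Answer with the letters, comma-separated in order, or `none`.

A → match
B → match
C → no match
D → no match
E → no match

A, B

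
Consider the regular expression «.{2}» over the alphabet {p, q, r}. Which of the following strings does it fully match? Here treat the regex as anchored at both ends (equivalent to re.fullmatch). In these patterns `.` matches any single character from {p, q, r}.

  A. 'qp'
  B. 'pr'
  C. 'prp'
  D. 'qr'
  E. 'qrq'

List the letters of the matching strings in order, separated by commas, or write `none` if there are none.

A, B, D

A. 'qp' → match
B. 'pr' → match
C. 'prp' → no match
D. 'qr' → match
E. 'qrq' → no match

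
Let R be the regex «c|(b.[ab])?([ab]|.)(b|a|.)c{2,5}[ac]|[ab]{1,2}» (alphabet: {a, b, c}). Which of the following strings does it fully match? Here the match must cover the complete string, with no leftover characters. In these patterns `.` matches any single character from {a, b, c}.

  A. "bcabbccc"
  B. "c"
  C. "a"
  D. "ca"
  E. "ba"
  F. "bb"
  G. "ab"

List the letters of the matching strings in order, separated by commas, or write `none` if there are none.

A, B, C, E, F, G

A. "bcabbccc" → match
B. "c" → match
C. "a" → match
D. "ca" → no match
E. "ba" → match
F. "bb" → match
G. "ab" → match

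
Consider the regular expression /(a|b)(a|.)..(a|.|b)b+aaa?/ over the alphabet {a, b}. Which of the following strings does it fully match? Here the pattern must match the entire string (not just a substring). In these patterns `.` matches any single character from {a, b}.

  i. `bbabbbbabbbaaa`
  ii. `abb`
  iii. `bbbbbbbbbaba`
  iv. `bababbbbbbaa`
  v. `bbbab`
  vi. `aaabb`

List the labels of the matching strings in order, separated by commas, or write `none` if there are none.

i → no match
ii. `abb` → no match
iii. `bbbbbbbbbaba` → no match
iv. `bababbbbbbaa` → match
v. `bbbab` → no match
vi. `aaabb` → no match

iv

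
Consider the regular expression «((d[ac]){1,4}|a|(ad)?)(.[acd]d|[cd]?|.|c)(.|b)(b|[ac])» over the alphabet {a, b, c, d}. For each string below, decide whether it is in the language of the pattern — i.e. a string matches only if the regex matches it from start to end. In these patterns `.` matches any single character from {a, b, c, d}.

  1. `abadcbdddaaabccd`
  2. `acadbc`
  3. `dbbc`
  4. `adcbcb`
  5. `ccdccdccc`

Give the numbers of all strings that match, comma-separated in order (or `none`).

2

1 → no match
2 → match
3 → no match
4 → no match
5 → no match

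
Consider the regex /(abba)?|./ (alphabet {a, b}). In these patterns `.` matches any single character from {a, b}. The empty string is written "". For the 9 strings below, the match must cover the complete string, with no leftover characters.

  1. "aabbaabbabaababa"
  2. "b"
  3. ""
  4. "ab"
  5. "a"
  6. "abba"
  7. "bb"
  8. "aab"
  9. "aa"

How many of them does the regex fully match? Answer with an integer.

4

1 → no match
2. "b" → match
3. "" → match
4. "ab" → no match
5. "a" → match
6. "abba" → match
7. "bb" → no match
8. "aab" → no match
9. "aa" → no match
Total matched: 4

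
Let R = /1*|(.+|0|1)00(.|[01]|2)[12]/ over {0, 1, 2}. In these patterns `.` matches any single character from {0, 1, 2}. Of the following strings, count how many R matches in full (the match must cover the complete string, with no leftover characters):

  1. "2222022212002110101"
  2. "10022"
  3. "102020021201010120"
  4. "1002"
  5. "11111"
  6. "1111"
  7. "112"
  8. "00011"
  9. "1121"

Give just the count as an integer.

4

1 → no match
2 → match
3 → no match
4 → no match
5 → match
6 → match
7 → no match
8 → match
9 → no match
Total matched: 4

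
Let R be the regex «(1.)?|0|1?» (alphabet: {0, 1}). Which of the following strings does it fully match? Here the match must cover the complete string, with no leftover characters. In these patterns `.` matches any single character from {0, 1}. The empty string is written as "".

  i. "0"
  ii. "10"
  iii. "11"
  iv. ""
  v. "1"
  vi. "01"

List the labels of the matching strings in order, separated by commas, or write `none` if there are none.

i, ii, iii, iv, v

i → match
ii → match
iii → match
iv → match
v → match
vi → no match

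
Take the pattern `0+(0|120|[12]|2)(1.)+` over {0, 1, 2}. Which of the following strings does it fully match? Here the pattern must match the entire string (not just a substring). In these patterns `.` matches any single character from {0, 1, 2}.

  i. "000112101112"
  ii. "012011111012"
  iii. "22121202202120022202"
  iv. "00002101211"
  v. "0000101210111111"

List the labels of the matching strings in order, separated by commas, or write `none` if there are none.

i, ii, iv, v

i → match
ii → match
iii → no match — must start with "0"
iv → match
v → match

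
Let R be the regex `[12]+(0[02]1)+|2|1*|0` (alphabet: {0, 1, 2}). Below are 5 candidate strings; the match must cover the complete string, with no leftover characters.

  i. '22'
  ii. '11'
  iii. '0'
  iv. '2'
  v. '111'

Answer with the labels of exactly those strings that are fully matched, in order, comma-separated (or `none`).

ii, iii, iv, v

i. '22' → no match
ii. '11' → match
iii. '0' → match
iv. '2' → match
v. '111' → match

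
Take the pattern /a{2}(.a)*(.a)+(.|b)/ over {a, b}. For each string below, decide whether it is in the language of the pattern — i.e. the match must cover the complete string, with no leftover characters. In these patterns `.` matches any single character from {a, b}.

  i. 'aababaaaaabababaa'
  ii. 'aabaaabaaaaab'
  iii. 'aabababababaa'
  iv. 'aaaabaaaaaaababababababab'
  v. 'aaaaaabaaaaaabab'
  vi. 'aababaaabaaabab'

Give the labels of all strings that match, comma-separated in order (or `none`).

i, ii, iii, iv, vi

i → match
ii → match
iii → match
iv → match
v → no match
vi → match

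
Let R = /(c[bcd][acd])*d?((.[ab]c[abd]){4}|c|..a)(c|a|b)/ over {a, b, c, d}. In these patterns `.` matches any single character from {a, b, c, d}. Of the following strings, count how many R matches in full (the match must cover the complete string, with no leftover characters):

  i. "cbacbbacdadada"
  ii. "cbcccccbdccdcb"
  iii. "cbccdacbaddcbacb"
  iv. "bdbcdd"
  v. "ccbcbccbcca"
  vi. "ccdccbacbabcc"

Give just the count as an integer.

i → no match
ii → match
iii → no match
iv → no match
v → no match
vi → no match
Total matched: 1

1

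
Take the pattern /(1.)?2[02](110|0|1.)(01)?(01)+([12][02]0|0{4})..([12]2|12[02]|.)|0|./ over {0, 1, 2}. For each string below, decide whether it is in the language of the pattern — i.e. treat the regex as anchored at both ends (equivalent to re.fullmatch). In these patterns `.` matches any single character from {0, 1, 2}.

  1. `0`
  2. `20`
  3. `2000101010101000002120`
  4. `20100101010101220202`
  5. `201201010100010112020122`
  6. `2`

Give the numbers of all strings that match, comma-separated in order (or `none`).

1 → match
2 → no match
3 → match
4 → match
5 → no match
6 → match

1, 3, 4, 6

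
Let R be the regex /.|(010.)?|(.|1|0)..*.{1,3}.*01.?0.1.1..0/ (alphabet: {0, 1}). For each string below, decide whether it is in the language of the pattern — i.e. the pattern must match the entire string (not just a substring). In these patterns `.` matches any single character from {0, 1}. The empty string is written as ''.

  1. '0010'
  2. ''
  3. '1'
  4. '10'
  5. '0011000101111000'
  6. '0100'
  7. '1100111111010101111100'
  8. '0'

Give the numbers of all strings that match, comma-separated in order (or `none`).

1 → no match
2 → match
3 → match
4 → no match
5 → match
6 → match
7 → match
8 → match

2, 3, 5, 6, 7, 8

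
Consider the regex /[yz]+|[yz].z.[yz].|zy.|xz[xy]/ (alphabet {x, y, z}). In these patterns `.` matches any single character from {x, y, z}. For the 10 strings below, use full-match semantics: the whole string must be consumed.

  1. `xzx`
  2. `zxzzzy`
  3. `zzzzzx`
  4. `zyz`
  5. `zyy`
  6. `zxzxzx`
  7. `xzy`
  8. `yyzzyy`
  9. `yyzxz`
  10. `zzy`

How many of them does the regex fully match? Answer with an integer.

1 → match
2 → match
3 → match
4 → match
5 → match
6 → match
7 → match
8 → match
9 → no match
10 → match
Total matched: 9

9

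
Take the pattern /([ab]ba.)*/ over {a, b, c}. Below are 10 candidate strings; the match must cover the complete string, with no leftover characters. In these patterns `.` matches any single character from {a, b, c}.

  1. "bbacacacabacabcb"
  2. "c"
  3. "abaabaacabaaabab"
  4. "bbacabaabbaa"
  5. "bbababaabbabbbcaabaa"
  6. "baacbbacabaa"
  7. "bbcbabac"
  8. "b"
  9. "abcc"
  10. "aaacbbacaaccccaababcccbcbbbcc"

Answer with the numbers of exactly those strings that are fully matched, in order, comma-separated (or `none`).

4

1 → no match
2. "c" → no match
3 → no match
4. "bbacabaabbaa" → match
5 → no match
6. "baacbbacabaa" → no match
7. "bbcbabac" → no match
8. "b" → no match
9. "abcc" → no match
10 → no match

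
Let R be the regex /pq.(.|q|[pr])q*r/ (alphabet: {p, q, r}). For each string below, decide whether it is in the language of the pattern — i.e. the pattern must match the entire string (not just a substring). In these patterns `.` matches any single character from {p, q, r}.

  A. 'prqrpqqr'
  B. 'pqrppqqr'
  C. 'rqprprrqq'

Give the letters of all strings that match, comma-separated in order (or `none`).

none

A → no match — must start with 'pq'
B → no match
C → no match — must start with 'pq'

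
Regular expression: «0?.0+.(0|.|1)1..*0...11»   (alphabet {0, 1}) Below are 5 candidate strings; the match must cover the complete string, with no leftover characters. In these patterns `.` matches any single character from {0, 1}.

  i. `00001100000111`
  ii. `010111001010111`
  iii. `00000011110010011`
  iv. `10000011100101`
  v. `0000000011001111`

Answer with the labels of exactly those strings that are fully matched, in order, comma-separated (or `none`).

i, ii, iii, v

i → match
ii → match
iii → match
iv → no match — must end with `11`
v → match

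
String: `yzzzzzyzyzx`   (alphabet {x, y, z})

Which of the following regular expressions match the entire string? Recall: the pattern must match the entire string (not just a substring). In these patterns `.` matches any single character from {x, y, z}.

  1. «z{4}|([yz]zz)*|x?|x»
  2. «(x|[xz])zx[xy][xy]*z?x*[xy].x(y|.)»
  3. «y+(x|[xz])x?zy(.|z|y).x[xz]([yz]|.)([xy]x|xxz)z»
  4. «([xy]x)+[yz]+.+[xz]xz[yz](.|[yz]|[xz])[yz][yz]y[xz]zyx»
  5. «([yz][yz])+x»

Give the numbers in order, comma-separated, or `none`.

1 → no match
2 → no match
3 → no match — must end with `z`
4 → no match — must end with `zyx`
5 → match

5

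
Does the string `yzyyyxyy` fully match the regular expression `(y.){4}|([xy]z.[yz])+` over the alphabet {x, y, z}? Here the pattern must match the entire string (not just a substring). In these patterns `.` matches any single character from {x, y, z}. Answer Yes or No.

Yes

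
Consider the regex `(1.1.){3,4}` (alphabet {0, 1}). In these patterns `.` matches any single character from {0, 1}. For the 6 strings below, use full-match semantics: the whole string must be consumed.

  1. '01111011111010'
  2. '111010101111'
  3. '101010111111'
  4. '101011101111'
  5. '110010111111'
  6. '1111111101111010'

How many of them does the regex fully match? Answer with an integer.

3

1 → no match — must start with '1'
2 → match
3 → match
4 → match
5 → no match
6 → no match
Total matched: 3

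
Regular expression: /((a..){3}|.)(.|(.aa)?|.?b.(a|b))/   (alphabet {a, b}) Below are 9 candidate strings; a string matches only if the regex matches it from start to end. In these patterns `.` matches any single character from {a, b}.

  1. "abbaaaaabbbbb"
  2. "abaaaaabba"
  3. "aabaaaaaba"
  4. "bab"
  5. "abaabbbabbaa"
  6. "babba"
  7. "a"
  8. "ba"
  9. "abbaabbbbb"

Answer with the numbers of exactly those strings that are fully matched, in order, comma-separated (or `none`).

1, 2, 3, 6, 7, 8

1 → match
2 → match
3 → match
4 → no match
5 → no match
6 → match
7 → match
8 → match
9 → no match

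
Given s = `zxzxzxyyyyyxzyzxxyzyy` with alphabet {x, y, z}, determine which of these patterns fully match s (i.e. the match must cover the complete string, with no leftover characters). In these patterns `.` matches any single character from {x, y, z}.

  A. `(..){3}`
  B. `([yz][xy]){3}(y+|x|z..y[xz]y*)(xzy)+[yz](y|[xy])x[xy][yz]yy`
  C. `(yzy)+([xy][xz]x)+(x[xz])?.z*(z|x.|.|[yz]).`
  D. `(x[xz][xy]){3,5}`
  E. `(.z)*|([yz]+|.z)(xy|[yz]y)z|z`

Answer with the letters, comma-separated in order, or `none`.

B

A → no match
B → match
C → no match — must start with `yzy`
D → no match — must start with `x`
E → no match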